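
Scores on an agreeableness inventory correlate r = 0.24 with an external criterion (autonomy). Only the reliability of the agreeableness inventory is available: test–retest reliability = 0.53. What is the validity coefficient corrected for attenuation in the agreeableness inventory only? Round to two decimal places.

0.33

Single correction: r_c = r_obs / √r_xx = 0.24 / √0.53 = 0.24 / 0.7280 ≈ 0.33.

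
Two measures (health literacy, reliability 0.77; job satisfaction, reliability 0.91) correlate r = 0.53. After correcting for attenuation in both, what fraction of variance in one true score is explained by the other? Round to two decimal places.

Disattenuated r = 0.53 / √(0.77 × 0.91) = 0.53 / 0.8371 = 0.6331.
Shared true-score variance = 0.6331² = 0.4008 ≈ 0.40.

0.40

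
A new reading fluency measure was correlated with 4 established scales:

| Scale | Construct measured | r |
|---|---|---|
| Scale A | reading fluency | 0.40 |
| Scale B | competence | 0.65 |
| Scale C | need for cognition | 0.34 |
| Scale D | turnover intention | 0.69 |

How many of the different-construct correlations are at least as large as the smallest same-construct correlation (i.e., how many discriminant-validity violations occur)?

2

Convergent (same construct = reading fluency): Scale A.
Smallest convergent = 0.40. Discriminant values: 0.65, 0.34, 0.69; count ≥ 0.40 → 2.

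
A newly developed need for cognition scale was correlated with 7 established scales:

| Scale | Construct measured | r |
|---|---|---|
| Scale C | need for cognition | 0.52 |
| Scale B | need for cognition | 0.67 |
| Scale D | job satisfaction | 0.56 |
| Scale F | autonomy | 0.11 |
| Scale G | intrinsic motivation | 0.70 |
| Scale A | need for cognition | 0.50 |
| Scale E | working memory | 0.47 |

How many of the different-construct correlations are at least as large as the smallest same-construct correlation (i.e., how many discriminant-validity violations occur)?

Convergent (same construct = need for cognition): Scale C, Scale B, Scale A.
Smallest convergent = 0.50. Discriminant values: 0.56, 0.11, 0.70, 0.47; count ≥ 0.50 → 2.

2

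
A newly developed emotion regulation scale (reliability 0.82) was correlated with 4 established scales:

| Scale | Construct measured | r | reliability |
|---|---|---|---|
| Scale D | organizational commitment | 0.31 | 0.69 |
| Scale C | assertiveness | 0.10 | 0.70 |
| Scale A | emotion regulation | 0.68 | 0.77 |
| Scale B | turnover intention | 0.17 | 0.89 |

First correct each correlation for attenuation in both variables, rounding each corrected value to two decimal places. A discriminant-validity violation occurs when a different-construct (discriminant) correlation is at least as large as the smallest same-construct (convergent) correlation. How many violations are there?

0

Disattenuated r (r / √(r_scale · r_new)):
  Scale D (disc): 0.31 / √(0.69·0.82) = 0.41
  Scale C (disc): 0.10 / √(0.70·0.82) = 0.13
  Scale A (conv): 0.68 / √(0.77·0.82) = 0.86
  Scale B (disc): 0.17 / √(0.89·0.82) = 0.20
Smallest convergent = 0.86. Discriminant values: 0.41, 0.13, 0.20; count ≥ 0.86 → 0.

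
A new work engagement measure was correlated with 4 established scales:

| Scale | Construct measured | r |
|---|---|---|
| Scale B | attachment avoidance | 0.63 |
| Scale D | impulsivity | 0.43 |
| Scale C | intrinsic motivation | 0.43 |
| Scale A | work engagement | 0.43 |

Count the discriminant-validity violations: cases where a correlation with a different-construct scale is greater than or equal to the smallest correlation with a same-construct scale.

Convergent (same construct = work engagement): Scale A.
Smallest convergent = 0.43. Discriminant values: 0.63, 0.43, 0.43; count ≥ 0.43 → 3.

3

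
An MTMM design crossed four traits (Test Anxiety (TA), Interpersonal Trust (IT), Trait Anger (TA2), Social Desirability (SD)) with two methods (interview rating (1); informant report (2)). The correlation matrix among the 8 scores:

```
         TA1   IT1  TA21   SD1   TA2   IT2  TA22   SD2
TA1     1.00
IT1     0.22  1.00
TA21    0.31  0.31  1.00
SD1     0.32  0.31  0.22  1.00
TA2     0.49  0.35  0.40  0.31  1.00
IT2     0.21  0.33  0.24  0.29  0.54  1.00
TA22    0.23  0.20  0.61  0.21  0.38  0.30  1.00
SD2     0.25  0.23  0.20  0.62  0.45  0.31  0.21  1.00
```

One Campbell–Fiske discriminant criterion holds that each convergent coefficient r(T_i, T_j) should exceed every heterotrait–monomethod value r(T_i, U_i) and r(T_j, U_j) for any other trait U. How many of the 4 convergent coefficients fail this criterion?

Checking each validity diagonal entry against its comparison values:
TA (methods 1·2): 0.49 vs {0.22, 0.54, 0.31, 0.38, 0.32, 0.45} → fail.
IT (methods 1·2): 0.33 vs {0.22, 0.54, 0.31, 0.30, 0.31, 0.31} → fail.
TA2 (methods 1·2): 0.61 vs {0.31, 0.38, 0.31, 0.30, 0.22, 0.21} → pass.
SD (methods 1·2): 0.62 vs {0.32, 0.45, 0.31, 0.31, 0.22, 0.21} → pass.
2 of 4 fail.

2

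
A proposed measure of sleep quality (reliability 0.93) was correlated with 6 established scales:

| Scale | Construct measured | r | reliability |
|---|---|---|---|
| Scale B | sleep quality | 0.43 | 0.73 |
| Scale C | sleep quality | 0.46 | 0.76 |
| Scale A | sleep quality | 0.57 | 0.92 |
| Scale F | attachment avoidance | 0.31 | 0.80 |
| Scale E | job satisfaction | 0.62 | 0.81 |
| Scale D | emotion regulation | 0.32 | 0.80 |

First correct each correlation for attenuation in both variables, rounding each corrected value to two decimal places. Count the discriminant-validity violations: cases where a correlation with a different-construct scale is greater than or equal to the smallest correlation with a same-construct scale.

Disattenuated r (r / √(r_scale · r_new)):
  Scale B (conv): 0.43 / √(0.73·0.93) = 0.52
  Scale C (conv): 0.46 / √(0.76·0.93) = 0.55
  Scale A (conv): 0.57 / √(0.92·0.93) = 0.62
  Scale F (disc): 0.31 / √(0.80·0.93) = 0.36
  Scale E (disc): 0.62 / √(0.81·0.93) = 0.71
  Scale D (disc): 0.32 / √(0.80·0.93) = 0.37
Smallest convergent = 0.52. Discriminant values: 0.36, 0.71, 0.37; count ≥ 0.52 → 1.

1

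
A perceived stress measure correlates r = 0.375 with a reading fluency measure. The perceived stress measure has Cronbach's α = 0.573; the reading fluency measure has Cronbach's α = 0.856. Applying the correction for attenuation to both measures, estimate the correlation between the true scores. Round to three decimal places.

0.535

r_true = r_obs / √(r_xx · r_yy) = 0.375 / √(0.573 × 0.856) = 0.375 / √0.490488 = 0.375 / 0.7003 ≈ 0.535.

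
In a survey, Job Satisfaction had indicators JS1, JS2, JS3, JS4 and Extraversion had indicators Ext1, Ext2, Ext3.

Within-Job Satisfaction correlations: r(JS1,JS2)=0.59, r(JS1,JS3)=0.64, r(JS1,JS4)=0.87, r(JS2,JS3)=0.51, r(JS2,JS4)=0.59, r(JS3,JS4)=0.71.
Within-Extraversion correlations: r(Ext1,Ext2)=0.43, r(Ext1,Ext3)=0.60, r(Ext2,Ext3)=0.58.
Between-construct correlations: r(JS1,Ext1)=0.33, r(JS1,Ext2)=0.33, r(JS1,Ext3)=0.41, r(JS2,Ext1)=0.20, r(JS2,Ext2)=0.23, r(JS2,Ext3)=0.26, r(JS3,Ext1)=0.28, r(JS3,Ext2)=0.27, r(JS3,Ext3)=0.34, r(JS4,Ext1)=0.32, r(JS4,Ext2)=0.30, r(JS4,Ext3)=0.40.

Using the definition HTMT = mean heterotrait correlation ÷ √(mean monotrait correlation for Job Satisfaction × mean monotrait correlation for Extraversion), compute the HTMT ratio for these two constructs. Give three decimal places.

Mean between = 3.67/12 = 0.3058.
Mean within-JS = 3.91/6 = 0.6517; mean within-Ext = 1.61/3 = 0.5367.
Geometric mean = √(0.6517 × 0.5367) = 0.5914.
HTMT = 0.3058 / 0.5914 = 0.517.

0.517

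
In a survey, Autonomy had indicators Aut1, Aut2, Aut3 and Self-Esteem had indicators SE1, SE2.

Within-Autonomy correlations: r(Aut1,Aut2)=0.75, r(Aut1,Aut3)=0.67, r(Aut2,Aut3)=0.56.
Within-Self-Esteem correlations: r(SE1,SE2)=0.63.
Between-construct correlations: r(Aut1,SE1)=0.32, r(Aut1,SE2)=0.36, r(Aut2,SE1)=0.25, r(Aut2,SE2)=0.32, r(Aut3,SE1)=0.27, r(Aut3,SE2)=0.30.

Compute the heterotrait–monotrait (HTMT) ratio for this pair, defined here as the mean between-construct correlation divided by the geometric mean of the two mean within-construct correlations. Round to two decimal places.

Between-construct mean = 1.82/6 = 0.3033.
Mean within-Aut = 1.98/3 = 0.6600; mean within-SE = 0.63/1 = 0.6300.
Geometric mean = √(0.6600 × 0.6300) = 0.6448.
HTMT = 0.3033 / 0.6448 = 0.47.

0.47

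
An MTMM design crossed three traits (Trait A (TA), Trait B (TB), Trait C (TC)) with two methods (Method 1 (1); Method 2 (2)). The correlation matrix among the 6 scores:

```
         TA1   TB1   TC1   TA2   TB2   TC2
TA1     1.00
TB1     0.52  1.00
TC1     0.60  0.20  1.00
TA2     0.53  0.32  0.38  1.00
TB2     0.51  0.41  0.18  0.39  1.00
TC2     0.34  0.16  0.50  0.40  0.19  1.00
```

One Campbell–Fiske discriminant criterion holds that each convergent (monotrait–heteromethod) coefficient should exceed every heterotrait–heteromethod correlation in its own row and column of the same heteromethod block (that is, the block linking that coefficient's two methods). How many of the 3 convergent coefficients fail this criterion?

Each convergent coefficient versus the relevant comparison correlations:
TA (methods 1·2): 0.53 vs {0.51, 0.32, 0.34, 0.38} → pass.
TB (methods 1·2): 0.41 vs {0.32, 0.51, 0.16, 0.18} → fail.
TC (methods 1·2): 0.50 vs {0.38, 0.34, 0.18, 0.16} → pass.
1 of 3 fail.

1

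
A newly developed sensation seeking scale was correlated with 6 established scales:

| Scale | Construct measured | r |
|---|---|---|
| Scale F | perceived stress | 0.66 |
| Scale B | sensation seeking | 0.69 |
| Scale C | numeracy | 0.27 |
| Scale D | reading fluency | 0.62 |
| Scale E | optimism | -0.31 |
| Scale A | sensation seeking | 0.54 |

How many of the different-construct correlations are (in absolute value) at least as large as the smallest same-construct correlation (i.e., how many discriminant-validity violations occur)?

2

Convergent (same construct = sensation seeking): Scale B, Scale A.
Smallest convergent = 0.54. Discriminant |r|: 0.66, 0.27, 0.62, 0.31; count ≥ 0.54 → 2.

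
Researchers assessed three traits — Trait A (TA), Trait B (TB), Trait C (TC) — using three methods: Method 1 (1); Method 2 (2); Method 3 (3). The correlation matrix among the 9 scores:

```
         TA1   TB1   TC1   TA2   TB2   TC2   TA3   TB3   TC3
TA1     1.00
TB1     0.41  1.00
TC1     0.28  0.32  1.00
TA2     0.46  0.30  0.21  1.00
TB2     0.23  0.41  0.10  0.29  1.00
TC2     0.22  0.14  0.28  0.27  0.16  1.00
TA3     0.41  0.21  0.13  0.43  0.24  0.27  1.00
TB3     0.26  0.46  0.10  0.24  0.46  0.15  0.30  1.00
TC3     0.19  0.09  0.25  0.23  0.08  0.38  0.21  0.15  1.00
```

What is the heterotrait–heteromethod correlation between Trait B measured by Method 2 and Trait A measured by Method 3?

0.24

Different traits and methods: r(TB2, TA3) = 0.24.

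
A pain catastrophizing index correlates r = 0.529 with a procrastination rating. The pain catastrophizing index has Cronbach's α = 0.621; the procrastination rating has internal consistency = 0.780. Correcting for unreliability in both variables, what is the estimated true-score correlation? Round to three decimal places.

r_true = r_obs / √(r_xx · r_yy) = 0.529 / √(0.621 × 0.780) = 0.529 / √0.484380 = 0.529 / 0.6960 ≈ 0.760.

0.760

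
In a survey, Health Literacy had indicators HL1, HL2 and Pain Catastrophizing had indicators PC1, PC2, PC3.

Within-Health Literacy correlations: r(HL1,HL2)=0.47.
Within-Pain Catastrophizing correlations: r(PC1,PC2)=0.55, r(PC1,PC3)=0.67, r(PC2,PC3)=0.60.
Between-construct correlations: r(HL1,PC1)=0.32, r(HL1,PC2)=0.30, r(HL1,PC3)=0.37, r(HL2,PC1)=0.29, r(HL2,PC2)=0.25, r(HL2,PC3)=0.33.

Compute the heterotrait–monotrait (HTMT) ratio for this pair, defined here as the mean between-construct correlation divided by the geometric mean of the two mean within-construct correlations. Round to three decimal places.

Between-construct mean = 1.86/6 = 0.3100.
Mean within-HL = 0.47/1 = 0.4700; mean within-PC = 1.82/3 = 0.6067.
Geometric mean = √(0.4700 × 0.6067) = 0.5340.
HTMT = 0.3100 / 0.5340 = 0.581.

0.581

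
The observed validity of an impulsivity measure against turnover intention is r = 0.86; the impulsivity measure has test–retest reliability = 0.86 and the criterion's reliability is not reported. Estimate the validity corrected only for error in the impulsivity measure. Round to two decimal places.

0.93

Single correction: r_c = r_obs / √r_xx = 0.86 / √0.86 = 0.86 / 0.9274 ≈ 0.93.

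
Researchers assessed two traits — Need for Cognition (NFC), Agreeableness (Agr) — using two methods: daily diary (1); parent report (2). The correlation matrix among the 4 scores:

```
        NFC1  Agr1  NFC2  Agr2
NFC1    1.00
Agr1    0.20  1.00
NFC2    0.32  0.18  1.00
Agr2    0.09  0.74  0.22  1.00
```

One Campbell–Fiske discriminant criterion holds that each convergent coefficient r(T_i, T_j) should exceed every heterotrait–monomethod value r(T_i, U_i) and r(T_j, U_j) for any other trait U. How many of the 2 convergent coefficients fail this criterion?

0

Each convergent coefficient versus the relevant comparison correlations:
NFC (methods 1·2): 0.32 vs {0.20, 0.22} → pass.
Agr (methods 1·2): 0.74 vs {0.20, 0.22} → pass.
0 of 2 fail.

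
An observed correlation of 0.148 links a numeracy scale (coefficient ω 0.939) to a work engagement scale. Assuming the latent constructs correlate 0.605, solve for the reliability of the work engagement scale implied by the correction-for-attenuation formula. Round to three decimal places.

0.064

r_true = r_obs / √(r_xx · r_yy) ⇒ 0.605 = 0.148 / √(0.939 · r_yy).
√(0.939 · r_yy) = 0.148 / 0.605 = 0.2446; 0.939 · r_yy = 0.0598; r_yy = 0.0598 / 0.939 ≈ 0.064.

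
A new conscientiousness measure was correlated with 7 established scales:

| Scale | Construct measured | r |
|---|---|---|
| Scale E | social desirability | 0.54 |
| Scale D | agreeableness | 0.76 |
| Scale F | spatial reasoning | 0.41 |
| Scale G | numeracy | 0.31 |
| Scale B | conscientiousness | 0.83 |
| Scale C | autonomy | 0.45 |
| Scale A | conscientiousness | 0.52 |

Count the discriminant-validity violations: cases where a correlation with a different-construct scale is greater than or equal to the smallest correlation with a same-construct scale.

2

Convergent (same construct = conscientiousness): Scale B, Scale A.
Smallest convergent = 0.52. Discriminant values: 0.54, 0.76, 0.41, 0.31, 0.45; count ≥ 0.52 → 2.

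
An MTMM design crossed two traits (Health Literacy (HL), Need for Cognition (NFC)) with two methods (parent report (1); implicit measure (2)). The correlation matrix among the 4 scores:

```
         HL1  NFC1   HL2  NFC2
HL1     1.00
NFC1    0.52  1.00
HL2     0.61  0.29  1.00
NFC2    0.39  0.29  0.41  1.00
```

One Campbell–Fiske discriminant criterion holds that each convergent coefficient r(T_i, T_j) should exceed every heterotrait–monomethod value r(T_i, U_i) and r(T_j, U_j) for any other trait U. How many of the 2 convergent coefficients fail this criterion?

Convergent coefficients and their comparison sets:
HL (methods 1·2): 0.61 vs {0.52, 0.41} → pass.
NFC (methods 1·2): 0.29 vs {0.52, 0.41} → fail.
1 of 2 fail.

1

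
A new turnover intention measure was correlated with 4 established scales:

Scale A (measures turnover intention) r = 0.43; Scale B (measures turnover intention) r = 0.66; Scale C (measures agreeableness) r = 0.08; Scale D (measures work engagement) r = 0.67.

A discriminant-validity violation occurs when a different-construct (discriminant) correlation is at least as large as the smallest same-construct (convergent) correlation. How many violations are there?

Convergent (same construct = turnover intention): Scale A, Scale B.
Smallest convergent = 0.43. Discriminant values: 0.08, 0.67; count ≥ 0.43 → 1.

1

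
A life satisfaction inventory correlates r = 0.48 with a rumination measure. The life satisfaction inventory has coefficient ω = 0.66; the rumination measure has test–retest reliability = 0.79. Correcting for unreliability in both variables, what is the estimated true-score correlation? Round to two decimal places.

0.66

r_true = r_obs / √(r_xx · r_yy) = 0.48 / √(0.66 × 0.79) = 0.48 / √0.5214 = 0.48 / 0.7221 ≈ 0.66.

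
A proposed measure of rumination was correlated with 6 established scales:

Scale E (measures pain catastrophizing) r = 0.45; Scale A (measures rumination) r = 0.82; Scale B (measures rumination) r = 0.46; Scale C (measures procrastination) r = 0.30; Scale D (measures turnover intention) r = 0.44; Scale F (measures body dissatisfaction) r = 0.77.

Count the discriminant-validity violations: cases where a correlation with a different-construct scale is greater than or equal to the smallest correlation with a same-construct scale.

Convergent (same construct = rumination): Scale A, Scale B.
Smallest convergent = 0.46. Discriminant values: 0.45, 0.30, 0.44, 0.77; count ≥ 0.46 → 1.

1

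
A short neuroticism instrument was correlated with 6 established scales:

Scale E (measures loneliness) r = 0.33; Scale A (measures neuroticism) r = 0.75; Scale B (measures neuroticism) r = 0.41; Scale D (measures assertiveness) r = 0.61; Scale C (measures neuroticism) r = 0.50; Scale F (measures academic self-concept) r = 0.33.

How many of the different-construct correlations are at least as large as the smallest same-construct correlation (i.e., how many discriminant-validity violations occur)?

Convergent (same construct = neuroticism): Scale A, Scale B, Scale C.
Smallest convergent = 0.41. Discriminant values: 0.33, 0.61, 0.33; count ≥ 0.41 → 1.

1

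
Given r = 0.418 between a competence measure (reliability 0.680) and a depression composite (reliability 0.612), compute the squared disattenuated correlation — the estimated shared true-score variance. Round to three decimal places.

Disattenuated r = 0.418 / √(0.680 × 0.612) = 0.418 / 0.6451 = 0.6480.
Shared true-score variance = 0.6480² = 0.4199 ≈ 0.420.

0.420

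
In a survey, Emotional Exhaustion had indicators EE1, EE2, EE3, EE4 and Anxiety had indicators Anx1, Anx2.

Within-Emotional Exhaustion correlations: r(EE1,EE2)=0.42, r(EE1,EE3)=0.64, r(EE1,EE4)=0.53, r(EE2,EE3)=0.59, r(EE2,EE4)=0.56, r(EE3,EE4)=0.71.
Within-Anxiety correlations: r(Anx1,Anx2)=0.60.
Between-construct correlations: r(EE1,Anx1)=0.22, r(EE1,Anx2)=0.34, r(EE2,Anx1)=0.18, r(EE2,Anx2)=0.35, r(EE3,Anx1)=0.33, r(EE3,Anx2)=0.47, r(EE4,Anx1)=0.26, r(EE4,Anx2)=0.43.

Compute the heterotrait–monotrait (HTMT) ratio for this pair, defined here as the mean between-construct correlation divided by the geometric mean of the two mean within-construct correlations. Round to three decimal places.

0.549

Between-construct mean = 2.58/8 = 0.3225.
Mean within-EE = 3.45/6 = 0.5750; mean within-Anx = 0.60/1 = 0.6000.
Geometric mean = √(0.5750 × 0.6000) = 0.5874.
HTMT = 0.3225 / 0.5874 = 0.549.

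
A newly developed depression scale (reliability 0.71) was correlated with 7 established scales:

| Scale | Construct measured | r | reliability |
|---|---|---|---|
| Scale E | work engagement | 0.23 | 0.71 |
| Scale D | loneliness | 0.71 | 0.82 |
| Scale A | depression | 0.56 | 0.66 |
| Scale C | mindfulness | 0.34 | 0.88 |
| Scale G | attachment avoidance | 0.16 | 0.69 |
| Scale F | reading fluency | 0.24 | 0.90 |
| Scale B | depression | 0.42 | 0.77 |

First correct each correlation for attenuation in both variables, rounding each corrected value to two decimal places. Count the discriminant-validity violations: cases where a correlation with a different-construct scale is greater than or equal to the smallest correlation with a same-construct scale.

Disattenuated r (r / √(r_scale · r_new)):
  Scale E (disc): 0.23 / √(0.71·0.71) = 0.32
  Scale D (disc): 0.71 / √(0.82·0.71) = 0.93
  Scale A (conv): 0.56 / √(0.66·0.71) = 0.82
  Scale C (disc): 0.34 / √(0.88·0.71) = 0.43
  Scale G (disc): 0.16 / √(0.69·0.71) = 0.23
  Scale F (disc): 0.24 / √(0.90·0.71) = 0.30
  Scale B (conv): 0.42 / √(0.77·0.71) = 0.57
Smallest convergent = 0.57. Discriminant values: 0.32, 0.93, 0.43, 0.23, 0.30; count ≥ 0.57 → 1.

1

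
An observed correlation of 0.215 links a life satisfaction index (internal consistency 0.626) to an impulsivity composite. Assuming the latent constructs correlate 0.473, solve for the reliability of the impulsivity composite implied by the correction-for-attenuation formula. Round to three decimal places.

r_true = r_obs / √(r_xx · r_yy) ⇒ 0.473 = 0.215 / √(0.626 · r_yy).
√(0.626 · r_yy) = 0.215 / 0.473 = 0.4545; 0.626 · r_yy = 0.2066; r_yy = 0.2066 / 0.626 ≈ 0.330.

0.330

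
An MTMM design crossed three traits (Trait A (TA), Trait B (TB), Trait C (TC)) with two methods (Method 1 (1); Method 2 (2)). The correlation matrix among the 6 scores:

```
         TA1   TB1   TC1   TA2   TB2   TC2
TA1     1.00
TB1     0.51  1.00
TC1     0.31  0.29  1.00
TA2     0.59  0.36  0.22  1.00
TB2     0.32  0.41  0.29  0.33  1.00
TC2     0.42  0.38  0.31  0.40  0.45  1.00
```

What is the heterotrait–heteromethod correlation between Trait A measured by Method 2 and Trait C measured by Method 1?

Different traits and methods: r(TA2, TC1) = 0.22.

0.22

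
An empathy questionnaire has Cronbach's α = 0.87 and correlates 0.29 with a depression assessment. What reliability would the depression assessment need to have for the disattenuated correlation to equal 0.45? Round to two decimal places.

r_true = r_obs / √(r_xx · r_yy) ⇒ 0.45 = 0.29 / √(0.87 · r_yy).
√(0.87 · r_yy) = 0.29 / 0.45 = 0.6444; 0.87 · r_yy = 0.4153; r_yy = 0.4153 / 0.87 ≈ 0.48.

0.48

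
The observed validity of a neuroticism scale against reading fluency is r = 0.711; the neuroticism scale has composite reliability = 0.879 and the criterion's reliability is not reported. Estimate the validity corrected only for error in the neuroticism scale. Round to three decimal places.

0.758

Single correction: r_c = r_obs / √r_xx = 0.711 / √0.879 = 0.711 / 0.9375 ≈ 0.758.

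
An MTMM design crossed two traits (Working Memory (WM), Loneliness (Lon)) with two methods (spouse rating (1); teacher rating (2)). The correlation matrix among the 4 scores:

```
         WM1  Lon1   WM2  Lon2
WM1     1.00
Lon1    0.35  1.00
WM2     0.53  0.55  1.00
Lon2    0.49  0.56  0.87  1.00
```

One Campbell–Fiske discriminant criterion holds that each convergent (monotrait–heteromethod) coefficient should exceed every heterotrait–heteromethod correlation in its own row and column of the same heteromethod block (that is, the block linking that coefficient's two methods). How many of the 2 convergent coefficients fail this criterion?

Checking each validity diagonal entry against its comparison values:
WM (methods 1·2): 0.53 vs {0.49, 0.55} → fail.
Lon (methods 1·2): 0.56 vs {0.55, 0.49} → pass.
1 of 2 fail.

1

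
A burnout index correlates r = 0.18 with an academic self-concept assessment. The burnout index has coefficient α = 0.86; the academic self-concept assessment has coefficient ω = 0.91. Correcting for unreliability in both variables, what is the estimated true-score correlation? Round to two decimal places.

0.20

r_true = r_obs / √(r_xx · r_yy) = 0.18 / √(0.86 × 0.91) = 0.18 / √0.7826 = 0.18 / 0.8846 ≈ 0.20.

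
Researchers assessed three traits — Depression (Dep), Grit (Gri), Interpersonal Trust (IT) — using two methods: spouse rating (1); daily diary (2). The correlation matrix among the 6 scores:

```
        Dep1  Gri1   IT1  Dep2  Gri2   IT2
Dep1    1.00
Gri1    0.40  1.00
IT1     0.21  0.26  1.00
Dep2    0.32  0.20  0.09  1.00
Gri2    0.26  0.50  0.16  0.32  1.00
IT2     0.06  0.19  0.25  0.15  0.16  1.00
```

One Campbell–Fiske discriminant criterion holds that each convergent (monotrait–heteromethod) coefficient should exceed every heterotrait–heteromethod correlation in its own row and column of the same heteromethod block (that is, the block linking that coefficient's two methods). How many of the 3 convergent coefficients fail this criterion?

Each convergent coefficient versus the relevant comparison correlations:
Dep (methods 1·2): 0.32 vs {0.26, 0.20, 0.06, 0.09} → pass.
Gri (methods 1·2): 0.50 vs {0.20, 0.26, 0.19, 0.16} → pass.
IT (methods 1·2): 0.25 vs {0.09, 0.06, 0.16, 0.19} → pass.
0 of 3 fail.

0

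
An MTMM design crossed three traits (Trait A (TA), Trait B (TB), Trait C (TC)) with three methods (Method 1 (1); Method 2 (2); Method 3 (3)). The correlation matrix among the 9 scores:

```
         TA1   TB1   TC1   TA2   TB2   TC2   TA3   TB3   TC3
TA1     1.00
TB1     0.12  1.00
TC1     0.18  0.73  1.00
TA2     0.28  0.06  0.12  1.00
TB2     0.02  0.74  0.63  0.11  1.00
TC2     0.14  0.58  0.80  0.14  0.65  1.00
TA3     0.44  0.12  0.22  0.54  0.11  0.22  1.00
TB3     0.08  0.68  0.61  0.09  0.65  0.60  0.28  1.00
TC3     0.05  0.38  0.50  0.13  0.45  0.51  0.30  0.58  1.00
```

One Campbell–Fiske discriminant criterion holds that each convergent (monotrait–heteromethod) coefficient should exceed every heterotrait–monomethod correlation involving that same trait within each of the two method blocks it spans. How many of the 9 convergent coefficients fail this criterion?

Each convergent coefficient versus the relevant comparison correlations:
TA (methods 1·2): 0.28 vs {0.12, 0.11, 0.18, 0.14} → pass.
TA (methods 1·3): 0.44 vs {0.12, 0.28, 0.18, 0.30} → pass.
TA (methods 2·3): 0.54 vs {0.11, 0.28, 0.14, 0.30} → pass.
TB (methods 1·2): 0.74 vs {0.12, 0.11, 0.73, 0.65} → pass.
TB (methods 1·3): 0.68 vs {0.12, 0.28, 0.73, 0.58} → fail.
TB (methods 2·3): 0.65 vs {0.11, 0.28, 0.65, 0.58} → fail.
TC (methods 1·2): 0.80 vs {0.18, 0.14, 0.73, 0.65} → pass.
TC (methods 1·3): 0.50 vs {0.18, 0.30, 0.73, 0.58} → fail.
TC (methods 2·3): 0.51 vs {0.14, 0.30, 0.65, 0.58} → fail.
4 of 9 fail.

4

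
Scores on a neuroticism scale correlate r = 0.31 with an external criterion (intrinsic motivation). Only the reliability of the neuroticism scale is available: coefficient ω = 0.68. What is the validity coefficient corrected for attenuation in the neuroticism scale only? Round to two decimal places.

Single correction: r_c = r_obs / √r_xx = 0.31 / √0.68 = 0.31 / 0.8246 ≈ 0.38.

0.38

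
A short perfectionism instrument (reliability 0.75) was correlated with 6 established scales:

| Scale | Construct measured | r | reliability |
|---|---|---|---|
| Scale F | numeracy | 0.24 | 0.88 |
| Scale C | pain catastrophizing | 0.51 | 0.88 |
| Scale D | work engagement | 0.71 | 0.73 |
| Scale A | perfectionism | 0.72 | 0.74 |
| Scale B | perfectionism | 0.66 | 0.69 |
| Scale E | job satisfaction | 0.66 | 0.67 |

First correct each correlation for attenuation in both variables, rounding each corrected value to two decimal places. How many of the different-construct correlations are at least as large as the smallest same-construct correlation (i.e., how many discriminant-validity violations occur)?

2

Disattenuated r (r / √(r_scale · r_new)):
  Scale F (disc): 0.24 / √(0.88·0.75) = 0.30
  Scale C (disc): 0.51 / √(0.88·0.75) = 0.63
  Scale D (disc): 0.71 / √(0.73·0.75) = 0.96
  Scale A (conv): 0.72 / √(0.74·0.75) = 0.97
  Scale B (conv): 0.66 / √(0.69·0.75) = 0.92
  Scale E (disc): 0.66 / √(0.67·0.75) = 0.93
Smallest convergent = 0.92. Discriminant values: 0.30, 0.63, 0.96, 0.93; count ≥ 0.92 → 2.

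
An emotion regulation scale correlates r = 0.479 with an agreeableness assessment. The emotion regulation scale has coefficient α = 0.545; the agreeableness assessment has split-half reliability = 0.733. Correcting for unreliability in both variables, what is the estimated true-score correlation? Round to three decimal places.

0.758

r_true = r_obs / √(r_xx · r_yy) = 0.479 / √(0.545 × 0.733) = 0.479 / √0.399485 = 0.479 / 0.6320 ≈ 0.758.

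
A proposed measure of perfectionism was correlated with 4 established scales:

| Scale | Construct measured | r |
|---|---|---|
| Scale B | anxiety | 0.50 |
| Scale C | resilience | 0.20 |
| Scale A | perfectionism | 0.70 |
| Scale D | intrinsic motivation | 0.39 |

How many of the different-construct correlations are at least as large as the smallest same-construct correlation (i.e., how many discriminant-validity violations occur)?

0

Convergent (same construct = perfectionism): Scale A.
Smallest convergent = 0.70. Discriminant values: 0.50, 0.20, 0.39; count ≥ 0.70 → 0.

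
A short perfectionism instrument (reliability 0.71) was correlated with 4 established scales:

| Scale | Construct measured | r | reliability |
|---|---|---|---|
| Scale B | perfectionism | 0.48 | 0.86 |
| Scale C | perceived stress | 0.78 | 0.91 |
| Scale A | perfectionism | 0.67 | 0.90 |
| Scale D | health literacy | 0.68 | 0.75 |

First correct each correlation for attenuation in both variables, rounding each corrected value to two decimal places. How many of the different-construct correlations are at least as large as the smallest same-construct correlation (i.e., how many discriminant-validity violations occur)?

2

Disattenuated r (r / √(r_scale · r_new)):
  Scale B (conv): 0.48 / √(0.86·0.71) = 0.61
  Scale C (disc): 0.78 / √(0.91·0.71) = 0.97
  Scale A (conv): 0.67 / √(0.90·0.71) = 0.84
  Scale D (disc): 0.68 / √(0.75·0.71) = 0.93
Smallest convergent = 0.61. Discriminant values: 0.97, 0.93; count ≥ 0.61 → 2.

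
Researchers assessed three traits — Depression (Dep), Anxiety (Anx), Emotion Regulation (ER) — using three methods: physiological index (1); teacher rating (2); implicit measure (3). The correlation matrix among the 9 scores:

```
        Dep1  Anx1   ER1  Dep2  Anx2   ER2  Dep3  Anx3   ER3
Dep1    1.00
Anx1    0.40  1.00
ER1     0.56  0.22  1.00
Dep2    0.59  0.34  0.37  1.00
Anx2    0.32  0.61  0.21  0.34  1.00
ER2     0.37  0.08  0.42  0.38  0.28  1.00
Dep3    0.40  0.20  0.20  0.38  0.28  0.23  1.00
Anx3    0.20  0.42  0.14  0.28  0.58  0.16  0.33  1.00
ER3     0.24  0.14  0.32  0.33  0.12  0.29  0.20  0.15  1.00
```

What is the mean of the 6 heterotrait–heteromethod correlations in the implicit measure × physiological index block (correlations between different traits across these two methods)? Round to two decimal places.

0.19

HTHM values (method 3 × method 1): 0.20, 0.20, 0.20, 0.14, 0.24, 0.14; mean = 1.12/6 = 0.19.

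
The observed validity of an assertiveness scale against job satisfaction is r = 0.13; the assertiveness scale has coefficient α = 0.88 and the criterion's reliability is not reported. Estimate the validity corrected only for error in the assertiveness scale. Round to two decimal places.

Single correction: r_c = r_obs / √r_xx = 0.13 / √0.88 = 0.13 / 0.9381 ≈ 0.14.

0.14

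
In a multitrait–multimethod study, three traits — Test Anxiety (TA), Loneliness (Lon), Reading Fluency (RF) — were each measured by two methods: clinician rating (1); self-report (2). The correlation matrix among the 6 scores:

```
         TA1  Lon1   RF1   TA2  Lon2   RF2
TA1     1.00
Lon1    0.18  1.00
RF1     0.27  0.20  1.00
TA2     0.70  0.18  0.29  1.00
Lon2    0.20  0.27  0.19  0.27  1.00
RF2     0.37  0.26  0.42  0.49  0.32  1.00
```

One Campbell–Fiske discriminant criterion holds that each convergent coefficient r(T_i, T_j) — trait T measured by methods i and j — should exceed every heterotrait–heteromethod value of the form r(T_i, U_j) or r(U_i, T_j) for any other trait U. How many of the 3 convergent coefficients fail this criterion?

0

Checking each validity diagonal entry against its comparison values:
TA (methods 1·2): 0.70 vs {0.20, 0.18, 0.37, 0.29} → pass.
Lon (methods 1·2): 0.27 vs {0.18, 0.20, 0.26, 0.19} → pass.
RF (methods 1·2): 0.42 vs {0.29, 0.37, 0.19, 0.26} → pass.
0 of 3 fail.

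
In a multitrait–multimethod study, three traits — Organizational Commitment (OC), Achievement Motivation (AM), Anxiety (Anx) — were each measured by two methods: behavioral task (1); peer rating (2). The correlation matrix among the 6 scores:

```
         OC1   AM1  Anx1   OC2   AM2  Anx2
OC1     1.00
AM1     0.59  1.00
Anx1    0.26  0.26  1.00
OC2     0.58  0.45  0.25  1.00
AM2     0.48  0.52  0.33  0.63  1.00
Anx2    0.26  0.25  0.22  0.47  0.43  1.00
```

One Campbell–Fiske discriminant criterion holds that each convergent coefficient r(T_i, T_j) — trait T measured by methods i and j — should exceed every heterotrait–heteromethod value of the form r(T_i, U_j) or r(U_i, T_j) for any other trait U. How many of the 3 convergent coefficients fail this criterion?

1

Checking each validity diagonal entry against its comparison values:
OC (methods 1·2): 0.58 vs {0.48, 0.45, 0.26, 0.25} → pass.
AM (methods 1·2): 0.52 vs {0.45, 0.48, 0.25, 0.33} → pass.
Anx (methods 1·2): 0.22 vs {0.25, 0.26, 0.33, 0.25} → fail.
1 of 3 fail.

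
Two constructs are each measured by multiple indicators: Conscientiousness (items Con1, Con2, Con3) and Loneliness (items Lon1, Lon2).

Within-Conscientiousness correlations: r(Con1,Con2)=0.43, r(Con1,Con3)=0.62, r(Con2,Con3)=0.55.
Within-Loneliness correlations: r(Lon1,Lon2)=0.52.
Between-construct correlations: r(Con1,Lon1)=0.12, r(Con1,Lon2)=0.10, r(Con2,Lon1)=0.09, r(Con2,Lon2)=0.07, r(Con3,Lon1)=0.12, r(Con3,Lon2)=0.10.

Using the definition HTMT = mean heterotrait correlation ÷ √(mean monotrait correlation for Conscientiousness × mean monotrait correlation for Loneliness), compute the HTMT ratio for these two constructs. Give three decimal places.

Mean heterotrait r = 0.60/6 = 0.1000.
Mean within-Con = 1.60/3 = 0.5333; mean within-Lon = 0.52/1 = 0.5200.
Geometric mean = √(0.5333 × 0.5200) = 0.5266.
HTMT = 0.1000 / 0.5266 = 0.190.

0.190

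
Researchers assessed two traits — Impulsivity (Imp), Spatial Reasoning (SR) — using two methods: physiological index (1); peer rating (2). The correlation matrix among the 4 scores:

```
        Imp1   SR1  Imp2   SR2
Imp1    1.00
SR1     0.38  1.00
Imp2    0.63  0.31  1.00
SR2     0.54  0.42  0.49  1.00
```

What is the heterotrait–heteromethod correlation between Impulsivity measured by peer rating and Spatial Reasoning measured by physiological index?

0.31

Different traits and methods: r(Imp2, SR1) = 0.31.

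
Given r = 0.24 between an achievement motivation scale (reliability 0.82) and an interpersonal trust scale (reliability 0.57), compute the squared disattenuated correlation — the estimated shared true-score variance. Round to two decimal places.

Disattenuated r = 0.24 / √(0.82 × 0.57) = 0.24 / 0.6837 = 0.3510.
Shared true-score variance = 0.3510² = 0.1232 ≈ 0.12.

0.12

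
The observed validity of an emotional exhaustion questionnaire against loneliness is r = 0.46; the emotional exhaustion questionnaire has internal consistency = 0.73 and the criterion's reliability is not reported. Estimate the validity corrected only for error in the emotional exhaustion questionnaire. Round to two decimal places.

Single correction: r_c = r_obs / √r_xx = 0.46 / √0.73 = 0.46 / 0.8544 ≈ 0.54.

0.54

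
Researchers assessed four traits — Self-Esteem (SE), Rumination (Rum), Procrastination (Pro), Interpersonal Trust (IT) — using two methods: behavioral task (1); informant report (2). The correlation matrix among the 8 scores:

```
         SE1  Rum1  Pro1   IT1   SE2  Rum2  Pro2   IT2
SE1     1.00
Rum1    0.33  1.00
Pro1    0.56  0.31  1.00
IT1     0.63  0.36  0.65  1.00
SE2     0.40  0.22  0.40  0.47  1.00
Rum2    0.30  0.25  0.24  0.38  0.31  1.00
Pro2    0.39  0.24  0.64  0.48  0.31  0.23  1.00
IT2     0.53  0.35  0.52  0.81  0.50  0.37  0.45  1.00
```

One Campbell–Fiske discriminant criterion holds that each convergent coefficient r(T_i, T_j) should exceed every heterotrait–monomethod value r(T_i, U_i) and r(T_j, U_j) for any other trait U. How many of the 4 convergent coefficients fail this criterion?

Each convergent coefficient versus the relevant comparison correlations:
SE (methods 1·2): 0.40 vs {0.33, 0.31, 0.56, 0.31, 0.63, 0.50} → fail.
Rum (methods 1·2): 0.25 vs {0.33, 0.31, 0.31, 0.23, 0.36, 0.37} → fail.
Pro (methods 1·2): 0.64 vs {0.56, 0.31, 0.31, 0.23, 0.65, 0.45} → fail.
IT (methods 1·2): 0.81 vs {0.63, 0.50, 0.36, 0.37, 0.65, 0.45} → pass.
3 of 4 fail.

3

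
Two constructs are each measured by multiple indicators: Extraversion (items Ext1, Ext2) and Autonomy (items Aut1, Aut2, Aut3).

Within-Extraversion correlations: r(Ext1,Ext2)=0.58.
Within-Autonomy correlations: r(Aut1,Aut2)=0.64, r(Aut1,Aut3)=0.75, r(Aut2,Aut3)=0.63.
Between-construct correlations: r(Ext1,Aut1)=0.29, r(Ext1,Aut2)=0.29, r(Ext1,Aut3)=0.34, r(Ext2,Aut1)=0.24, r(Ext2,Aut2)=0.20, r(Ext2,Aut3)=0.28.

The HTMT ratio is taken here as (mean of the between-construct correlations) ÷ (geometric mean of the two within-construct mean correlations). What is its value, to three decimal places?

0.437

Between-construct mean = 1.64/6 = 0.2733.
Mean within-Ext = 0.58/1 = 0.5800; mean within-Aut = 2.02/3 = 0.6733.
Geometric mean = √(0.5800 × 0.6733) = 0.6249.
HTMT = 0.2733 / 0.6249 = 0.437.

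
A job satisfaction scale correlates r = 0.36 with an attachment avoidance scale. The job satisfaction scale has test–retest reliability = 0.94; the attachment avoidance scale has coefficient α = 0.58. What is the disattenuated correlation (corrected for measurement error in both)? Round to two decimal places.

0.49

r_true = r_obs / √(r_xx · r_yy) = 0.36 / √(0.94 × 0.58) = 0.36 / √0.5452 = 0.36 / 0.7384 ≈ 0.49.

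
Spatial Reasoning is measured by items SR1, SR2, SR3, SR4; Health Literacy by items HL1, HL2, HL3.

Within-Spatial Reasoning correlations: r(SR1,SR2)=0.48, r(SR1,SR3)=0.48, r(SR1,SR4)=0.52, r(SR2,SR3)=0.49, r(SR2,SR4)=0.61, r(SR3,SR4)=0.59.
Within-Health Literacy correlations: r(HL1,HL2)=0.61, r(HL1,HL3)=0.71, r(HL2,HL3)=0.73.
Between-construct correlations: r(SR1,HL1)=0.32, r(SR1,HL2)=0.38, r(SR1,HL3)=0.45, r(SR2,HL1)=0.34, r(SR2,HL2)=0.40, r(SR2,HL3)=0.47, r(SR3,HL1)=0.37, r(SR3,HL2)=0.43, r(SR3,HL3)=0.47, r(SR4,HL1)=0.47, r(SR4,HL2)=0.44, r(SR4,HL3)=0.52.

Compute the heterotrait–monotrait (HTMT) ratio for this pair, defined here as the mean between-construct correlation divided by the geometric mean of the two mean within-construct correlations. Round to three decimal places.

Mean heterotrait r = 5.06/12 = 0.4217.
Mean within-SR = 3.17/6 = 0.5283; mean within-HL = 2.05/3 = 0.6833.
Geometric mean = √(0.5283 × 0.6833) = 0.6008.
HTMT = 0.4217 / 0.6008 = 0.702.

0.702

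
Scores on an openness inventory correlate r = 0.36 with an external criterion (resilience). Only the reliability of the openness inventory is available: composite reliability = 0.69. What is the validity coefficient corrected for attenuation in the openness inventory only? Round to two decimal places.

0.43

Single correction: r_c = r_obs / √r_xx = 0.36 / √0.69 = 0.36 / 0.8307 ≈ 0.43.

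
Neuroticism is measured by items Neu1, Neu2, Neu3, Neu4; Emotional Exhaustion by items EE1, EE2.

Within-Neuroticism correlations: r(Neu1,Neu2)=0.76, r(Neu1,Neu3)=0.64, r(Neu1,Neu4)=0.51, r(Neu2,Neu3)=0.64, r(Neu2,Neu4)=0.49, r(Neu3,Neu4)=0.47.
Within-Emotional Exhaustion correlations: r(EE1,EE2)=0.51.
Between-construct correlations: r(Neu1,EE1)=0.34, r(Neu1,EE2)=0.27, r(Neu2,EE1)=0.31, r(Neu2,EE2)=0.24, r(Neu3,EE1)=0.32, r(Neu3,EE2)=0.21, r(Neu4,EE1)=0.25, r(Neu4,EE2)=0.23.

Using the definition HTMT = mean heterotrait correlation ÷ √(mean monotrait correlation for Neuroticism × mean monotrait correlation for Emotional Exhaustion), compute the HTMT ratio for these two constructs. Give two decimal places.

0.50

Mean heterotrait r = 2.17/8 = 0.2713.
Mean within-Neu = 3.51/6 = 0.5850; mean within-EE = 0.51/1 = 0.5100.
Geometric mean = √(0.5850 × 0.5100) = 0.5462.
HTMT = 0.2713 / 0.5462 = 0.50.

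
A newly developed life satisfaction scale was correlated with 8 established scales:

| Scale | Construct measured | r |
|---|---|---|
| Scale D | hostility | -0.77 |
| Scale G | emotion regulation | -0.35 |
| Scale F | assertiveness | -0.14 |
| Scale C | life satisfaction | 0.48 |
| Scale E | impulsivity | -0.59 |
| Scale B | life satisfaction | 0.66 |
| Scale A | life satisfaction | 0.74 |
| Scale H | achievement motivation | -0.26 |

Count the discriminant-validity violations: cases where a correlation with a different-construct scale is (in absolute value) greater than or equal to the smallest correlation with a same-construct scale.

2

Convergent (same construct = life satisfaction): Scale C, Scale B, Scale A.
Smallest convergent = 0.48. Discriminant |r|: 0.77, 0.35, 0.14, 0.59, 0.26; count ≥ 0.48 → 2.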